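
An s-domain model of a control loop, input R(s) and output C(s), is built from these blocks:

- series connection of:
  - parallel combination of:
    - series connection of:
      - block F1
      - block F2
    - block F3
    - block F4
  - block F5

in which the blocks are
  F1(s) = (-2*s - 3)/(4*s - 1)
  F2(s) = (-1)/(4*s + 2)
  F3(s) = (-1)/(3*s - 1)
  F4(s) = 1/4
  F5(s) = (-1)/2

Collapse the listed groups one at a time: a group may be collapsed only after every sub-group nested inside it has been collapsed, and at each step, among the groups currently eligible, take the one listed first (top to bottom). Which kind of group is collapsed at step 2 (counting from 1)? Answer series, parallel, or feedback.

[1] combine F1, F2 in series
[2] sum the parallel branches (F1*F2), F3, F4
[3] combine ((F1*F2)+F3+F4), F5 in series
The group at step 2 is a parallel group.

Therefore the answer is parallel.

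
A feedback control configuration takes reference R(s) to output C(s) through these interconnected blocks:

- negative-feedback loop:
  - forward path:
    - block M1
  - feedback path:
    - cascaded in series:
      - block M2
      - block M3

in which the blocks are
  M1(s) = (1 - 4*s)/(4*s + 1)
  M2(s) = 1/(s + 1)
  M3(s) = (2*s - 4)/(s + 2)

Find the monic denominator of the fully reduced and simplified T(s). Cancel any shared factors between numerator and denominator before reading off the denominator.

Reducing step by step:

Step 1. series reduction of M2, M3; result (2*s - 4)/(s^2 + 3*s + 2)
Step 2. feedback reduction of M1, (M2*M3); result (-4*s^3 - 11*s^2 - 5*s + 2)/(4*s^3 + 5*s^2 + 29*s - 2)
T(s) is the step-2 result (common factors already cancelled). Leading coefficient of the denominator: 4. Divide through by 4 for the monic polynomial.

Answer: s^3 + 5*s^2/4 + 29*s/4 - 1/2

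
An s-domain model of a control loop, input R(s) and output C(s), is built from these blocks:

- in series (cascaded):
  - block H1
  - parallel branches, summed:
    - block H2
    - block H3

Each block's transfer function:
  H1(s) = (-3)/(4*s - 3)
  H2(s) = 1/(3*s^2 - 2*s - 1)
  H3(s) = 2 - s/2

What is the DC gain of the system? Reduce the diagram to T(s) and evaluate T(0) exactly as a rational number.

Step 1 - sum the parallel branches H2, H3 gives (-3*s^3 + 14*s^2 - 7*s - 2)/(6*s^2 - 4*s - 2)
Step 2 - multiply H1, (H2+H3) (series) gives (9*s^3 - 42*s^2 + 21*s + 6)/(24*s^3 - 34*s^2 + 4*s + 6)
That last expression is T(s); at s = 0 only the constant terms survive, so T(0) = 6/6 = 1.

Answer: 1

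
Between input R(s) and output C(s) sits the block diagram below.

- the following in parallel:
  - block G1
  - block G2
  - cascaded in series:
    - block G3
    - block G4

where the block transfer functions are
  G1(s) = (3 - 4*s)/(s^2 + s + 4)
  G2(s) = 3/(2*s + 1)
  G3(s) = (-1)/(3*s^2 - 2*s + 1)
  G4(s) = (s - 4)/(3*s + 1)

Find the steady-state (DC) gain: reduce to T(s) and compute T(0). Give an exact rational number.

Step 1. reduce the series chain G3, G4; result (4 - s)/(9*s^3 - 3*s^2 + s + 1)
Step 2. reduce the parallel group G1, G2, (G3*G4); result (-45*s^5 + 58*s^4 + 120*s^3 - 42*s^2 + 52*s + 31)/(18*s^6 + 21*s^5 + 74*s^4 + 14*s^3 + 13*s + 4)
Step 2 gives the overall T(s). Then T(0) = 31/4.

Therefore the answer is 31/4.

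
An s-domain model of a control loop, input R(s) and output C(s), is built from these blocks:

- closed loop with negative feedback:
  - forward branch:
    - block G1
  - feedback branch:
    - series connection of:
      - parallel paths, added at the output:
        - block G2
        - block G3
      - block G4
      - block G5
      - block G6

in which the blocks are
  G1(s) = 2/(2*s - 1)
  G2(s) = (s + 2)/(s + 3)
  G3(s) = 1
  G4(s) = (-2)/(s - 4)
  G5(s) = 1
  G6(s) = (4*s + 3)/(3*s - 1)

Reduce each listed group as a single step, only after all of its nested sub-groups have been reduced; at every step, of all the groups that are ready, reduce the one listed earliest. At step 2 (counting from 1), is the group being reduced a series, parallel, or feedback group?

Answer: series

Working:
Step 1 - parallel reduction of G2, G3
Step 2 - combine (G2+G3), G4, G5, G6 in series
Step 3 - close the feedback loop around G1, ((G2+G3)*G4*G5*G6)
At step 2 the group reduced is series.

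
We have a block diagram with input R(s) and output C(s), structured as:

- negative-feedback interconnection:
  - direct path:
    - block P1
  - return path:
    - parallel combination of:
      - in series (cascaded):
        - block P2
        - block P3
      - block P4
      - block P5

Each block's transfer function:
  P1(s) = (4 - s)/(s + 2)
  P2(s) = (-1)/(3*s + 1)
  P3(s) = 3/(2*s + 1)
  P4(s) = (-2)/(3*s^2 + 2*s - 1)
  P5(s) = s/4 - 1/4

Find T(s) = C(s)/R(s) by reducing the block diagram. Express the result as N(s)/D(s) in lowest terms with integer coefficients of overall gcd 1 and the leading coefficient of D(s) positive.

[1] series reduction of P2, P3; result (-3)/(6*s^2 + 5*s + 1)
[2] parallel reduction of (P2*P3), P4, P5; result (18*s^5 + 9*s^4 - 20*s^3 - 94*s^2 - 62*s + 5)/(72*s^4 + 108*s^3 + 28*s^2 - 12*s - 4)
[3] feedback reduction of P1, ((P2*P3)+P4+P5): this yields T(s), and no further normalization is needed

Therefore the answer is (72*s^5 - 180*s^4 - 404*s^3 - 124*s^2 + 44*s + 16)/(18*s^6 - 135*s^5 - 308*s^4 - 258*s^3 + 270*s^2 + 281*s - 12).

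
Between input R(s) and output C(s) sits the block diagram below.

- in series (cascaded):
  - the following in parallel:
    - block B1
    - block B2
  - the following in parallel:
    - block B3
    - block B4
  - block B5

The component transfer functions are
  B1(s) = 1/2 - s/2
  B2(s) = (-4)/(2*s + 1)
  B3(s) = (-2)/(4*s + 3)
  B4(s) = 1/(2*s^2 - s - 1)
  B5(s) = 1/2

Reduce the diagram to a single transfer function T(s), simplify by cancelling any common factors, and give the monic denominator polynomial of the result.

Step 1 - reduce the parallel group B1, B2 gives (-2*s^2 + s - 7)/(4*s + 2)
Step 2 - add B3, B4 (parallel) gives (-4*s^2 + 6*s + 5)/(8*s^3 + 2*s^2 - 7*s - 3)
Step 3 - reduce the series chain (B1+B2), (B3+B4), B5 gives (8*s^4 - 16*s^3 + 24*s^2 - 37*s - 35)/(64*s^4 + 48*s^3 - 48*s^2 - 52*s - 12)
T(s) is the step-3 result (common factors already cancelled). Leading coefficient of the denominator: 64. Divide through by 64 for the monic polynomial.

Therefore the answer is s^4 + 3*s^3/4 - 3*s^2/4 - 13*s/16 - 3/16.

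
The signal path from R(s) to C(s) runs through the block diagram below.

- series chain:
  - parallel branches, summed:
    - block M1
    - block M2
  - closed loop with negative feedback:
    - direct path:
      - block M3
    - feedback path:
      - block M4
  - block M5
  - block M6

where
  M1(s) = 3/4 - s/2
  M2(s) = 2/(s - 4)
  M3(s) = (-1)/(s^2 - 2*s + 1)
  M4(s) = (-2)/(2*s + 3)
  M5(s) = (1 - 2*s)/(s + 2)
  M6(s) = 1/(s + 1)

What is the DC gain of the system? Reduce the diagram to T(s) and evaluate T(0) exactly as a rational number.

Reducing step by step:

Step 1. combine M1, M2 in parallel: (-2*s^2 + 11*s - 4)/(4*s - 16)
Step 2. close the feedback loop around M3, M4: (-2*s - 3)/(2*s^3 - s^2 - 4*s + 5)
Step 3. multiply (M1+M2), [M3/(1+M3*M4)], M5, M6 (series): (-8*s^4 + 36*s^3 + 34*s^2 - 49*s + 12)/(8*s^6 - 12*s^5 - 92*s^4 + 12*s^3 + 172*s^2 - 72*s - 160)
The step-3 result is T(s). Setting s = 0: T(0) = 12/(-160) = -3/40.

Answer: -3/40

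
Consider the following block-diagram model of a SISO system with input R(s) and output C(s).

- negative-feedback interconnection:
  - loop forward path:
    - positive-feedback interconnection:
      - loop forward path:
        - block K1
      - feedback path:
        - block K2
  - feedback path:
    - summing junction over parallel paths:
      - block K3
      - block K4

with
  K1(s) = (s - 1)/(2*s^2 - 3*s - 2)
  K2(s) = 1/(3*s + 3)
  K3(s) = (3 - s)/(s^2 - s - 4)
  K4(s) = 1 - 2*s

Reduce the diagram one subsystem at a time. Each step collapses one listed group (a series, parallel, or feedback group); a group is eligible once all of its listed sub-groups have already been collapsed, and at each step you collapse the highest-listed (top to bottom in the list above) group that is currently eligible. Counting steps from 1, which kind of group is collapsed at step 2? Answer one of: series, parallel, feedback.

Answer: parallel

Working:
[1] apply the feedback formula to K1, K2
[2] parallel reduction of K3, K4
[3] close the feedback loop around [K1/(1-K1*K2)], (K3+K4)
The group at step 2 is a parallel group.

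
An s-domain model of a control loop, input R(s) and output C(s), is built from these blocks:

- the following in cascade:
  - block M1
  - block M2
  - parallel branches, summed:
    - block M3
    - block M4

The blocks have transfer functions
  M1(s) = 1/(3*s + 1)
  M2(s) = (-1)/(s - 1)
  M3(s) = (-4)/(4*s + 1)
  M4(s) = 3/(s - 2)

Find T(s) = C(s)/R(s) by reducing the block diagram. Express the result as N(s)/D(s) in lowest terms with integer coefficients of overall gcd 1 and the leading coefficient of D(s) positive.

Answer: (-8*s - 11)/(12*s^4 - 29*s^3 + 4*s^2 + 11*s + 2)

Working:
[1] add M3, M4 (parallel): (8*s + 11)/(4*s^2 - 7*s - 2)
[2] multiply M1, M2, (M3+M4) (series): this yields T(s), and no further normalization is needed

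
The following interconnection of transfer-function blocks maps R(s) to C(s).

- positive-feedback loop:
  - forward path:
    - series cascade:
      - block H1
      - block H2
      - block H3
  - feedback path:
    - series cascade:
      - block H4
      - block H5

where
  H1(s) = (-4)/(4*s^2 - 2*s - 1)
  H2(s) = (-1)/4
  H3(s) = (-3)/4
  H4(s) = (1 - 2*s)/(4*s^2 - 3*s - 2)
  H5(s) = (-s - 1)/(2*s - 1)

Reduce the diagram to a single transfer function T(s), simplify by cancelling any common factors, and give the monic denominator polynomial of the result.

(1) reduce the series chain H1, H2, H3 gives (-3)/(16*s^2 - 8*s - 4)
(2) cascade H4, H5 gives (s + 1)/(4*s^2 - 3*s - 2)
(3) reduce the feedback loop with forward (H1*H2*H3) and return (H4*H5) gives (-12*s^2 + 9*s + 6)/(64*s^4 - 80*s^3 - 24*s^2 + 31*s + 11)
Step 3 gives the fully reduced T(s), with no common factor left to cancel. The denominator's leading coefficient is 64, so divide each of its coefficients by 64 to get the monic form.

Final answer: s^4 - 5*s^3/4 - 3*s^2/8 + 31*s/64 + 11/64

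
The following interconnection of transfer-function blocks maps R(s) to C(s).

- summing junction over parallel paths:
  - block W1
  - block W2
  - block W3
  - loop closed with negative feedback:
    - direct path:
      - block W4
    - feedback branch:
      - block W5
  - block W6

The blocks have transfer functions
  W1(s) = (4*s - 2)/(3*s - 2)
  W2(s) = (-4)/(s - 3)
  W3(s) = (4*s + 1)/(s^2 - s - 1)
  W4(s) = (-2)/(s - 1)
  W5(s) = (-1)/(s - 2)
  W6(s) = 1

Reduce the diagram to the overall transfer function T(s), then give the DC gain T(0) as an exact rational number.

Answer: 10/3

Working:
Step 1: feedback reduction of W4, W5 gives (4 - 2*s)/(s^2 - 3*s + 4)
Step 2: reduce the parallel group W1, W2, W3, [W4/(1+W4*W5)], W6 gives (7*s^6 - 59*s^5 + 173*s^4 - 209*s^3 - 22*s^2 + 194*s - 80)/(3*s^6 - 23*s^5 + 68*s^4 - 93*s^3 + 35*s^2 + 38*s - 24)
Step 2 gives the overall T(s). Then T(0) = -80/(-24) = 10/3.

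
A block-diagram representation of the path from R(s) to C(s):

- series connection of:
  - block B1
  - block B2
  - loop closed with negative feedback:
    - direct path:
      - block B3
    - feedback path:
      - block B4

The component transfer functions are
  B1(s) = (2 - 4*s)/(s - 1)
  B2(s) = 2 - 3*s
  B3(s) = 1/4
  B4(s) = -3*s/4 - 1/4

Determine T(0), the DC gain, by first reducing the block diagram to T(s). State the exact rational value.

Reducing step by step:

Step 1: collapse the loop (B3 forward, B4 return), giving (-4)/(3*s - 15)
Step 2: reduce the series chain B1, B2, [B3/(1+B3*B4)], giving (-48*s^2 + 56*s - 16)/(3*s^2 - 18*s + 15)
That last expression is T(s); at s = 0 only the constant terms survive, so T(0) = -16/15.

Answer: -16/15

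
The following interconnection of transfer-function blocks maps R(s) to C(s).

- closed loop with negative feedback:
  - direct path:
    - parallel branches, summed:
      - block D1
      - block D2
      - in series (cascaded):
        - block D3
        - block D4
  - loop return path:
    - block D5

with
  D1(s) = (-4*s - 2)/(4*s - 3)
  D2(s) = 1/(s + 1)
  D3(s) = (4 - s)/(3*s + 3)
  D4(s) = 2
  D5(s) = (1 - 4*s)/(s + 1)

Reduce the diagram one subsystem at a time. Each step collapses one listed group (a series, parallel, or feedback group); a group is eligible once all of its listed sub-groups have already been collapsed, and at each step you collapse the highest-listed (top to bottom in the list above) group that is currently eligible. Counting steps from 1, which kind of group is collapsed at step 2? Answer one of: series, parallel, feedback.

1. multiply D3, D4 (series)
2. reduce the parallel group D1, D2, (D3*D4)
3. reduce the feedback loop with forward (D1+D2+(D3*D4)) and return D5
The group at step 2 is a parallel group.

Therefore the answer is parallel.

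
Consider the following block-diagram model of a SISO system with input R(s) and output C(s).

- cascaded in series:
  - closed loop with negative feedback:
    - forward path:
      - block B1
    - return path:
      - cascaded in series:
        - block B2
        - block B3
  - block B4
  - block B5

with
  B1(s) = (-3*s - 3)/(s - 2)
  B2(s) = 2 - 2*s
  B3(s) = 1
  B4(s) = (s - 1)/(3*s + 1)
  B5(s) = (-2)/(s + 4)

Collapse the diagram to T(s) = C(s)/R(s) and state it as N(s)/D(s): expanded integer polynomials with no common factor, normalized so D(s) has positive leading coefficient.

Step 1. reduce the series chain B2, B3, giving 2 - 2*s
Step 2. feedback reduction of B1, (B2*B3), giving (-3*s - 3)/(6*s^2 + s - 8)
Step 3. multiply [B1/(1+B1*(B2*B3))], B4, B5 (series), giving the overall T(s)

Hence the answer: (6*s^2 - 6)/(18*s^4 + 81*s^3 + 13*s^2 - 100*s - 32)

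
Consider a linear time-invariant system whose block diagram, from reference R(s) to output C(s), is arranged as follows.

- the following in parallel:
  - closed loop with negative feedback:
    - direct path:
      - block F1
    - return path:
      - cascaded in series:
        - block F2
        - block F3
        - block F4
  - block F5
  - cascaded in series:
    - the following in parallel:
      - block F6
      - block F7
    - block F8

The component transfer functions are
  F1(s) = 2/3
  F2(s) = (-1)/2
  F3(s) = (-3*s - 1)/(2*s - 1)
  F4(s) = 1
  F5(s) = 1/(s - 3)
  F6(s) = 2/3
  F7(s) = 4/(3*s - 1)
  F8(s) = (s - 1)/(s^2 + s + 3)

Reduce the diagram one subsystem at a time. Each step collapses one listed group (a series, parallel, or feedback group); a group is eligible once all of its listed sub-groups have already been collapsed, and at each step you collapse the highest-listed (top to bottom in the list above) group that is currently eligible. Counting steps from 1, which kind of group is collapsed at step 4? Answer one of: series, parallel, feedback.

Step 1. combine F2, F3, F4 in series
Step 2. close the feedback loop around F1, (F2*F3*F4)
Step 3. combine F6, F7 in parallel
Step 4. series reduction of (F6+F7), F8
Step 5. add [F1/(1+F1*(F2*F3*F4))], F5, ((F6+F7)*F8) (parallel)
At step 4 the group reduced is series.

Therefore the answer is series.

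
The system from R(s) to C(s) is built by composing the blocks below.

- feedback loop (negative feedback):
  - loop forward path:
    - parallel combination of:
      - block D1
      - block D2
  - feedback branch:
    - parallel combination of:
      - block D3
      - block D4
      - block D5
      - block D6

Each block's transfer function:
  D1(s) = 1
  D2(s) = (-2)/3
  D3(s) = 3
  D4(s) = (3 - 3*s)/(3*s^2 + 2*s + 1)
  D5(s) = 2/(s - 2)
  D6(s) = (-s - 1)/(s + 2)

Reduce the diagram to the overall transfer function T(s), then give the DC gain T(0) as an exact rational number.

The answer is 2/15.

Reasoning:
Step 1 - reduce the parallel group D1, D2, giving 1/3
Step 2 - combine D3, D4, D5, D6 in parallel, giving (6*s^4 + 10*s^3 - 7*s^2 + 3*s - 18)/(3*s^4 + 2*s^3 - 11*s^2 - 8*s - 4)
Step 3 - reduce the feedback loop with forward (D1+D2) and return (D3+D4+D5+D6), giving (3*s^4 + 2*s^3 - 11*s^2 - 8*s - 4)/(15*s^4 + 16*s^3 - 40*s^2 - 21*s - 30)
Step 3 gives the overall T(s). Then T(0) = -4/(-30) = 2/15.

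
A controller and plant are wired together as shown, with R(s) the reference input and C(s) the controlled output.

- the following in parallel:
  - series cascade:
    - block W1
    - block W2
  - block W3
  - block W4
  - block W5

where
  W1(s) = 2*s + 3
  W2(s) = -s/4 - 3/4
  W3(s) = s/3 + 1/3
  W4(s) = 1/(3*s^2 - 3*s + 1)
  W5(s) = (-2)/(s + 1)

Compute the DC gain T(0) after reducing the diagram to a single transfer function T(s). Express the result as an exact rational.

First reduce the diagram to T(s).

1. combine W1, W2 in series, giving -s^2/2 - 9*s/4 - 9/4
2. parallel reduction of (W1*W2), W3, W4, W5, giving (-18*s^5 - 69*s^4 - 57*s^3 - 32*s^2 + 107*s - 35)/(36*s^3 - 24*s + 12)
That last expression is T(s); at s = 0 only the constant terms survive, so T(0) = -35/12.

Answer: -35/12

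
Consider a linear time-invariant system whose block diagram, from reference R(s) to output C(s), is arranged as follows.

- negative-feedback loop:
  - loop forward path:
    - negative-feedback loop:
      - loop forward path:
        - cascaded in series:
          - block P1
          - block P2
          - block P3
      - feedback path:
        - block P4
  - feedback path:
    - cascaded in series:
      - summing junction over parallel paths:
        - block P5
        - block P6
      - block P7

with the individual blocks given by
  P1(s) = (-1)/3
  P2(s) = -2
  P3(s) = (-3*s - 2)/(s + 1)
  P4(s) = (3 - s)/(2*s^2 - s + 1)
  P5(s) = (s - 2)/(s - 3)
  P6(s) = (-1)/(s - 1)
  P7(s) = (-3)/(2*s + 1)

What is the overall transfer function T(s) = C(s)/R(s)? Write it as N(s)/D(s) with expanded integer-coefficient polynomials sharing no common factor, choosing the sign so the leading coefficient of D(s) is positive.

The answer is (-24*s^6 + 80*s^5 - 14*s^4 - 34*s^3 + 18*s^2 - 14*s - 12)/(12*s^6 + 12*s^5 - 217*s^4 + 278*s^3 + 80*s^2 - 78*s + 33).

Reasoning:
1. cascade P1, P2, P3 -> (-6*s - 4)/(3*s + 3)
2. collapse the loop ((P1*P2*P3) forward, P4 return) -> (-12*s^3 - 2*s^2 - 2*s - 4)/(6*s^3 + 9*s^2 - 14*s - 9)
3. parallel reduction of P5, P6 -> (s^2 - 4*s + 5)/(s^2 - 4*s + 3)
4. combine (P5+P6), P7 in series -> (-3*s^2 + 12*s - 15)/(2*s^3 - 7*s^2 + 2*s + 3)
5. collapse the loop ([(P1*P2*P3)/(1+(P1*P2*P3)*P4)] forward, ((P5+P6)*P7) return), which is the overall transfer function T(s) = C(s)/R(s) in lowest terms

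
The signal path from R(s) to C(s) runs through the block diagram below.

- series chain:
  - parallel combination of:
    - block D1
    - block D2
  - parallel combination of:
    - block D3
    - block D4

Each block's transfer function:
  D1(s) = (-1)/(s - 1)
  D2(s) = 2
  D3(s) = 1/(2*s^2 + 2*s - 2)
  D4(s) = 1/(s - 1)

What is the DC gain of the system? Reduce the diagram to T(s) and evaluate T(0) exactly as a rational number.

Step 1 - reduce the parallel group D1, D2; result (2*s - 3)/(s - 1)
Step 2 - parallel reduction of D3, D4; result (2*s^2 + 3*s - 3)/(2*s^3 - 4*s + 2)
Step 3 - cascade (D1+D2), (D3+D4); result (4*s^3 - 15*s + 9)/(2*s^4 - 2*s^3 - 4*s^2 + 6*s - 2)
Step 3 gives the overall T(s). Then T(0) = 9/(-2) = -9/2.

Final answer: -9/2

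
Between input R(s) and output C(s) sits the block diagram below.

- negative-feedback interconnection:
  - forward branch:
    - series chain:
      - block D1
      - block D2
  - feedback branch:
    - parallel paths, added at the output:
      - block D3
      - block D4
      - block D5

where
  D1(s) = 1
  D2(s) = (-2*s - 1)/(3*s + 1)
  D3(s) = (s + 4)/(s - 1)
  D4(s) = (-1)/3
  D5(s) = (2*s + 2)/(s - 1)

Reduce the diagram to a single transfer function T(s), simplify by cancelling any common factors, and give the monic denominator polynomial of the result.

(1) reduce the series chain D1, D2 = (-2*s - 1)/(3*s + 1)
(2) reduce the parallel group D3, D4, D5 = (8*s + 19)/(3*s - 3)
(3) reduce the feedback loop with forward (D1*D2) and return (D3+D4+D5) = (6*s^2 - 3*s - 3)/(7*s^2 + 52*s + 22)
T(s) is the step-3 result (common factors already cancelled). Leading coefficient of the denominator: 7. Divide through by 7 for the monic polynomial.

Final answer: s^2 + 52*s/7 + 22/7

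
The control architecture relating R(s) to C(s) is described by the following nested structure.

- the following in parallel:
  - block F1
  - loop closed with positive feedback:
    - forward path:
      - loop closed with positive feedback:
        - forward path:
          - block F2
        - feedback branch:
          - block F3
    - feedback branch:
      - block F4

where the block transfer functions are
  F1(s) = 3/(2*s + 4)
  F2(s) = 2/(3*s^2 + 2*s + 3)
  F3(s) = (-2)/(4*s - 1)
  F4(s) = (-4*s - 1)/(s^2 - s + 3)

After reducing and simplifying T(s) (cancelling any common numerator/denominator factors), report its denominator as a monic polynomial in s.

Step 1: collapse the loop (F2 forward, F3 return) gives (8*s - 2)/(12*s^3 + 5*s^2 + 10*s + 1)
Step 2: feedback reduction of [F2/(1-F2*F3)], F4 gives (8*s^3 - 10*s^2 + 26*s - 6)/(12*s^5 - 7*s^4 + 41*s^3 + 38*s^2 + 29*s + 1)
Step 3: reduce the parallel group F1, [[F2/(1-F2*F3)]/(1-[F2/(1-F2*F3)]*F4)] gives (36*s^5 - 5*s^4 + 135*s^3 + 126*s^2 + 179*s - 21)/(24*s^6 + 34*s^5 + 54*s^4 + 240*s^3 + 210*s^2 + 118*s + 4)
No further cancellation is possible in the step-3 result, so that is T(s). Its denominator becomes monic after dividing by the leading coefficient 24.

Final answer: s^6 + 17*s^5/12 + 9*s^4/4 + 10*s^3 + 35*s^2/4 + 59*s/12 + 1/6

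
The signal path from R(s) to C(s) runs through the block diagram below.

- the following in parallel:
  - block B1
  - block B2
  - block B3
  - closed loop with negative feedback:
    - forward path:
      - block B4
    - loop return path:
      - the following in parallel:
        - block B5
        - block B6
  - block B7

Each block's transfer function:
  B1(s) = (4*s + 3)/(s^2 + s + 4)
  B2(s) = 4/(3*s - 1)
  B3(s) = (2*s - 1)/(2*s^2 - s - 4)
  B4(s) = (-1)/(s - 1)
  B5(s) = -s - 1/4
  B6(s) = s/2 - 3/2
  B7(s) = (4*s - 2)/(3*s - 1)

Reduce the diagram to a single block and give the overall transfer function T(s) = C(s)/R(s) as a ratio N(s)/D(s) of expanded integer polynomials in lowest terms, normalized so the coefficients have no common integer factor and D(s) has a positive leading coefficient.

The answer is (48*s^6 + 228*s^5 + 188*s^4 - 383*s^3 - 783*s^2 - 284*s - 112)/(36*s^6 + 24*s^5 + 51*s^4 - 138*s^3 - 321*s^2 - 24*s + 48).

Reasoning:
Step 1. parallel reduction of B5, B6 -> -s/2 - 7/4
Step 2. reduce the feedback loop with forward B4 and return (B5+B6) -> (-4)/(6*s + 3)
Step 3. reduce the parallel group B1, B2, B3, [B4/(1+B4*(B5+B6))], B7 - this is the overall T(s), already in the required normalized form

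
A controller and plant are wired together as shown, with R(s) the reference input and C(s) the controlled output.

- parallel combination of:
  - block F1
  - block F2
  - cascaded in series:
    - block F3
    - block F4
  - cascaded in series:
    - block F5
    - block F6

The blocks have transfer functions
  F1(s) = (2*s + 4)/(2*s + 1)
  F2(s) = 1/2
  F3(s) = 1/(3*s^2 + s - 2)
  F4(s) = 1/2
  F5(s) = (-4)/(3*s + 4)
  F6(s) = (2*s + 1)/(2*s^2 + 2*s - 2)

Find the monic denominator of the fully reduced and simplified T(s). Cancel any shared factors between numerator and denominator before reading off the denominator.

[1] multiply F3, F4 (series) = 1/(6*s^2 + 2*s - 4)
[2] cascade F5, F6 = (-4*s - 2)/(3*s^3 + 7*s^2 + s - 4)
[3] parallel reduction of F1, F2, (F3*F4), (F5*F6) = (54*s^6 + 225*s^5 + 198*s^4 - 161*s^3 - 248*s^2 + 15*s + 76)/(36*s^6 + 114*s^5 + 64*s^4 - 92*s^3 - 74*s^2 + 20*s + 16)
That last expression is T(s), already simplified. Scaling its denominator by 1/36 (the reciprocal of the leading coefficient) yields the monic denominator.

Final answer: s^6 + 19*s^5/6 + 16*s^4/9 - 23*s^3/9 - 37*s^2/18 + 5*s/9 + 4/9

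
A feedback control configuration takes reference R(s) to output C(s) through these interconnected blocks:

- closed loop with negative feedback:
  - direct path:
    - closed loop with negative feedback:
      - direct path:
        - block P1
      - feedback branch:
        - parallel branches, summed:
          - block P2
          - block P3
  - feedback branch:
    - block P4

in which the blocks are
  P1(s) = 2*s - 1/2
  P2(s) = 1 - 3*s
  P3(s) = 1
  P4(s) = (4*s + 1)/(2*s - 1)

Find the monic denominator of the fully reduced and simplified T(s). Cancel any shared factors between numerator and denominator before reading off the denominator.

Answer: s^3 - 25*s^2/12 + 11*s/24 + 1/24

Working:
1. reduce the parallel group P2, P3: 2 - 3*s
2. reduce the feedback loop with forward P1 and return (P2+P3): (1 - 4*s)/(12*s^2 - 11*s)
3. close the feedback loop around [P1/(1+P1*(P2+P3))], P4: (-8*s^2 + 6*s - 1)/(24*s^3 - 50*s^2 + 11*s + 1)
No further cancellation is possible in the step-3 result, so that is T(s). Its denominator becomes monic after dividing by the leading coefficient 24.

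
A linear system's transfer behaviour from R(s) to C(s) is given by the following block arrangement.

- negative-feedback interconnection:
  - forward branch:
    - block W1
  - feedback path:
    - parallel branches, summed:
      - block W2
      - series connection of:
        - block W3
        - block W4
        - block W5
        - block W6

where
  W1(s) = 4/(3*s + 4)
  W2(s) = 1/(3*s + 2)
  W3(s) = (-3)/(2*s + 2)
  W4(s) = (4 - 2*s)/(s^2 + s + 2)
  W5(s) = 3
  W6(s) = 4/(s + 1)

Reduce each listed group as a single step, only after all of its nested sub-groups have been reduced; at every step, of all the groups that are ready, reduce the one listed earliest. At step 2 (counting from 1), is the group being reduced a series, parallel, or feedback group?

(1) series reduction of W3, W4, W5, W6
(2) add W2, (W3*W4*W5*W6) (parallel)
(3) feedback reduction of W1, (W2+(W3*W4*W5*W6))
Step 2 collapses a parallel group.

Therefore the answer is parallel.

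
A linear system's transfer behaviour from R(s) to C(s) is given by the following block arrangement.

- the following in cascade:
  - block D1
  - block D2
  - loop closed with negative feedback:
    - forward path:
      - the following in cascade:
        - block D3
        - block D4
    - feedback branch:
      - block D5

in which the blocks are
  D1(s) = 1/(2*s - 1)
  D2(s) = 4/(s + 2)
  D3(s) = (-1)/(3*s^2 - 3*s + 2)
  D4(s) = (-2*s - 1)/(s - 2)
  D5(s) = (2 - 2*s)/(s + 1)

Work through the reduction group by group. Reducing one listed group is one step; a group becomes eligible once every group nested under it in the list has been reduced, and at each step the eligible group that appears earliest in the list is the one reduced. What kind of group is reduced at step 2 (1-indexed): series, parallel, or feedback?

1. combine D3, D4 in series
2. close the feedback loop around (D3*D4), D5
3. multiply D1, D2, [(D3*D4)/(1+(D3*D4)*D5)] (series)
At step 2 the group reduced is feedback.

Answer: feedback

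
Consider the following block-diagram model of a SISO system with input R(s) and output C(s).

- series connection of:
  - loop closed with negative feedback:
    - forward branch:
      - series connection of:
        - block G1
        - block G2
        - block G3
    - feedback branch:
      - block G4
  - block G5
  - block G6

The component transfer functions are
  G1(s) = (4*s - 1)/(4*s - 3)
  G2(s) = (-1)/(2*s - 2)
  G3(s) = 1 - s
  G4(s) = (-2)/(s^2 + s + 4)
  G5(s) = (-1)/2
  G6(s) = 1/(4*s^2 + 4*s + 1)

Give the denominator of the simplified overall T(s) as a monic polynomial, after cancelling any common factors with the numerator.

First reduce the diagram to T(s).

Step 1. multiply G1, G2, G3 (series) -> (4*s - 1)/(8*s - 6)
Step 2. collapse the loop ((G1*G2*G3) forward, G4 return) -> (4*s^3 + 3*s^2 + 15*s - 4)/(8*s^3 + 2*s^2 + 18*s - 22)
Step 3. multiply [(G1*G2*G3)/(1+(G1*G2*G3)*G4)], G5, G6 (series) -> (-4*s^3 - 3*s^2 - 15*s + 4)/(64*s^5 + 80*s^4 + 176*s^3 - 28*s^2 - 140*s - 44)
That last expression is T(s), already simplified. Scaling its denominator by 1/64 (the reciprocal of the leading coefficient) yields the monic denominator.

Answer: s^5 + 5*s^4/4 + 11*s^3/4 - 7*s^2/16 - 35*s/16 - 11/16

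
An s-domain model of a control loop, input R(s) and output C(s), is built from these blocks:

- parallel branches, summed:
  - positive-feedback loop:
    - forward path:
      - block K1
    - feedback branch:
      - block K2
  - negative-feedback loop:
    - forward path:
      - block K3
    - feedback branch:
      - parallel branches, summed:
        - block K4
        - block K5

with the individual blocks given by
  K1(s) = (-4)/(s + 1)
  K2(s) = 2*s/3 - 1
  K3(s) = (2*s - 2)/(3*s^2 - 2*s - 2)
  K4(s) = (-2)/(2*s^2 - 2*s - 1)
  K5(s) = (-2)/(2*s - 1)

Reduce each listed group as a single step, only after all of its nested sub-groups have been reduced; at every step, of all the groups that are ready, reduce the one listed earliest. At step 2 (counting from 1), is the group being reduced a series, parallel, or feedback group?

Answer: parallel

Working:
Step 1 - reduce the feedback loop with forward K1 and return K2
Step 2 - reduce the parallel group K4, K5
Step 3 - close the feedback loop around K3, (K4+K5)
Step 4 - add [K1/(1-K1*K2)], [K3/(1+K3*(K4+K5))] (parallel)
Step 2 collapses a parallel group.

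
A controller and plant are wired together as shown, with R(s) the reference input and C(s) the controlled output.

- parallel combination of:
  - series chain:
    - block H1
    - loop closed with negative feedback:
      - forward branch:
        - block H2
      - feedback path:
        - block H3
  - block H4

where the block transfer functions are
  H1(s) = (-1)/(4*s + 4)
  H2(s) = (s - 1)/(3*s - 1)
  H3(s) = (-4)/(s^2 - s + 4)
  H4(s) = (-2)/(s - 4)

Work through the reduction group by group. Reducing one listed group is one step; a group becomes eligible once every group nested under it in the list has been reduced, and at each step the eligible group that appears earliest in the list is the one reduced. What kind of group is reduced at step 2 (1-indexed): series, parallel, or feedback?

Step 1. apply the feedback formula to H2, H3
Step 2. multiply H1, [H2/(1+H2*H3)] (series)
Step 3. sum the parallel branches (H1*[H2/(1+H2*H3)]), H4
The group at step 2 is a series group.

Therefore the answer is series.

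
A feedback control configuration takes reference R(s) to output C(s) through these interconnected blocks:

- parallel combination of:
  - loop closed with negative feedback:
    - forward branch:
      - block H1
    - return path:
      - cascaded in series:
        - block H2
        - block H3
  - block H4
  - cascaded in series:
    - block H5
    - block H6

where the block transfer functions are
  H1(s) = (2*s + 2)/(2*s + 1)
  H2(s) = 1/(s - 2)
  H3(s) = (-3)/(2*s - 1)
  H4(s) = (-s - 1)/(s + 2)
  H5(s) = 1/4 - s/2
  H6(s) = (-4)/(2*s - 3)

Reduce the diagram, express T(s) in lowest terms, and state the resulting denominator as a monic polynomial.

Answer: s^5 - 3*s^4/2 - 23*s^3/4 + 33*s^2/8 + 19*s/4 + 3

Working:
1. combine H2, H3 in series gives (-3)/(2*s^2 - 5*s + 2)
2. reduce the feedback loop with forward H1 and return (H2*H3) gives (4*s^3 - 6*s^2 - 6*s + 4)/(4*s^3 - 8*s^2 - 7*s - 4)
3. multiply H5, H6 (series) gives (2*s - 1)/(2*s - 3)
4. add [H1/(1+H1*(H2*H3))], H4, (H5*H6) (parallel) gives (8*s^5 + 8*s^4 - 70*s^3 + 2*s^2 + 17*s - 28)/(8*s^5 - 12*s^4 - 46*s^3 + 33*s^2 + 38*s + 24)
T(s) is the step-4 result (common factors already cancelled). Leading coefficient of the denominator: 8. Divide through by 8 for the monic polynomial.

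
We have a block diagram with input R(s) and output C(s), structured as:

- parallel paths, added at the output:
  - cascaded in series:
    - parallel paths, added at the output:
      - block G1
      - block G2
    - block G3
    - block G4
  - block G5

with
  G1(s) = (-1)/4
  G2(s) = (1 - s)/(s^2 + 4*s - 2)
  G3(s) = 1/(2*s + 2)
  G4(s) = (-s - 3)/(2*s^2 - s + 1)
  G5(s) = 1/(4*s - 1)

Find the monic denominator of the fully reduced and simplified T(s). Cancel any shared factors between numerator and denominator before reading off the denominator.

[1] parallel reduction of G1, G2 gives (-s^2 - 8*s + 6)/(4*s^2 + 16*s - 8)
[2] multiply (G1+G2), G3, G4 (series) gives (s^3 + 11*s^2 + 18*s - 18)/(16*s^5 + 72*s^4 - 8*s^2 + 32*s - 16)
[3] sum the parallel branches ((G1+G2)*G3*G4), G5 gives (16*s^5 + 76*s^4 + 43*s^3 + 53*s^2 - 58*s + 2)/(64*s^6 + 272*s^5 - 72*s^4 - 32*s^3 + 136*s^2 - 96*s + 16)
Step 3 gives the fully reduced T(s), with no common factor left to cancel. The denominator's leading coefficient is 64, so divide each of its coefficients by 64 to get the monic form.

Answer: s^6 + 17*s^5/4 - 9*s^4/8 - s^3/2 + 17*s^2/8 - 3*s/2 + 1/4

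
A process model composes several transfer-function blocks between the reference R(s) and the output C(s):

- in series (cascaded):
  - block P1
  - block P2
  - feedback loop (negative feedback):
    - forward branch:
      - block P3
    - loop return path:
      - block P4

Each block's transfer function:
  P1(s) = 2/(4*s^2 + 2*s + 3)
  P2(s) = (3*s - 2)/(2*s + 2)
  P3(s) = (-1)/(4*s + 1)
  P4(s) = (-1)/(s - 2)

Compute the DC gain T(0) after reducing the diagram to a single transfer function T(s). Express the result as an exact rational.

First reduce the diagram to T(s).

Step 1. apply the feedback formula to P3, P4 gives (2 - s)/(4*s^2 - 7*s - 1)
Step 2. cascade P1, P2, [P3/(1+P3*P4)] gives (-3*s^2 + 8*s - 4)/(16*s^5 - 4*s^4 - 26*s^3 - 29*s^2 - 26*s - 3)
The step-2 result is T(s). Setting s = 0: T(0) = -4/(-3) = 4/3.

Answer: 4/3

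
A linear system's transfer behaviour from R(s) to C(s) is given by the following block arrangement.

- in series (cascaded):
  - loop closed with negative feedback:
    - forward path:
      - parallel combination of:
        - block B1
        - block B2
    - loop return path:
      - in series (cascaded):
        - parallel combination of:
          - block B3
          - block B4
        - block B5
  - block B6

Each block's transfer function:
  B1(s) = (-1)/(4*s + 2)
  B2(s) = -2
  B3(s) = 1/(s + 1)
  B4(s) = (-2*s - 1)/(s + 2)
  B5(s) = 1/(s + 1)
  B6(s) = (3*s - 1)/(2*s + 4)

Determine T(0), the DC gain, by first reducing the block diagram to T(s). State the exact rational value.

[1] sum the parallel branches B1, B2 -> (-8*s - 5)/(4*s + 2)
[2] reduce the parallel group B3, B4 -> (-2*s^2 - 2*s + 1)/(s^2 + 3*s + 2)
[3] combine (B3+B4), B5 in series -> (-2*s^2 - 2*s + 1)/(s^3 + 4*s^2 + 5*s + 2)
[4] feedback reduction of (B1+B2), ((B3+B4)*B5) -> (-8*s^4 - 37*s^3 - 60*s^2 - 41*s - 10)/(4*s^4 + 34*s^3 + 54*s^2 + 20*s - 1)
[5] reduce the series chain [(B1+B2)/(1+(B1+B2)*((B3+B4)*B5))], B6 -> (-24*s^4 - 55*s^3 - 33*s^2 + 3*s + 5)/(8*s^4 + 68*s^3 + 108*s^2 + 40*s - 2)
Step 5 gives the overall T(s). Then T(0) = 5/(-2) = -5/2.

Hence the answer: -5/2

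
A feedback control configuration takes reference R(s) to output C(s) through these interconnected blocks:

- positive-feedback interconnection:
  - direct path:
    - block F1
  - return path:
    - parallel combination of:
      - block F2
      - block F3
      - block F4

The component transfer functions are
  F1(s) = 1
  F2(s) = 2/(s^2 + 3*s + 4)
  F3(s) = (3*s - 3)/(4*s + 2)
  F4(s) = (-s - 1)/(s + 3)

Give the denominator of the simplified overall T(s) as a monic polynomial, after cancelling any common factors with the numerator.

Answer: s^4 + 29*s^3/5 + 71*s^2/5 + 79*s/5 + 56/5

Working:
Step 1. sum the parallel branches F2, F3, F4 = (-s^4 - 3*s^3 - 7*s^2 - 5*s - 32)/(4*s^4 + 26*s^3 + 64*s^2 + 74*s + 24)
Step 2. collapse the loop (F1 forward, (F2+F3+F4) return) = (4*s^4 + 26*s^3 + 64*s^2 + 74*s + 24)/(5*s^4 + 29*s^3 + 71*s^2 + 79*s + 56)
No further cancellation is possible in the step-2 result, so that is T(s). Its denominator becomes monic after dividing by the leading coefficient 5.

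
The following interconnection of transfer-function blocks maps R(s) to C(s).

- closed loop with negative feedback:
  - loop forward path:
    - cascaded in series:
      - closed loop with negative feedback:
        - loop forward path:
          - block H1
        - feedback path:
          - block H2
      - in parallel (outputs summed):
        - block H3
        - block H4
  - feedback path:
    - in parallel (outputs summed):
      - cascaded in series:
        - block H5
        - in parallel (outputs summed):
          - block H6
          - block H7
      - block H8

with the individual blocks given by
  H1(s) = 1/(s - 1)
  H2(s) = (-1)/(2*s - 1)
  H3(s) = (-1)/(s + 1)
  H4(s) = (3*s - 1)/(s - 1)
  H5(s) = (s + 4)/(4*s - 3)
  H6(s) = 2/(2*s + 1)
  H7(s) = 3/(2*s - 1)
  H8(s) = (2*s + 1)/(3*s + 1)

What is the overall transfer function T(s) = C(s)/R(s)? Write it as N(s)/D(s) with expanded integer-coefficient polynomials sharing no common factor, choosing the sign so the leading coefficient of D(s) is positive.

Step 1. apply the feedback formula to H1, H2 -> (2*s - 1)/(2*s^2 - 3*s)
Step 2. parallel reduction of H3, H4 -> (3*s^2 + s)/(s^2 - 1)
Step 3. combine [H1/(1+H1*H2)], (H3+H4) in series -> (6*s^2 - s - 1)/(2*s^3 - 3*s^2 - 2*s + 3)
Step 4. reduce the parallel group H6, H7 -> (10*s + 1)/(4*s^2 - 1)
Step 5. combine H5, (H6+H7) in series -> (10*s^2 + 41*s + 4)/(16*s^3 - 12*s^2 - 4*s + 3)
Step 6. add (H5*(H6+H7)), H8 (parallel) -> (32*s^4 + 22*s^3 + 113*s^2 + 55*s + 7)/(48*s^4 - 20*s^3 - 24*s^2 + 5*s + 3)
Step 7. feedback reduction of ([H1/(1+H1*H2)]*(H3+H4)), ((H5*(H6+H7))+H8): this yields T(s), and no further normalization is needed

Therefore the answer is (48*s^4 - 20*s^3 - 24*s^2 + 5*s + 3)/(16*s^5 + 4*s^4 + 6*s^3 + 150*s^2 + 55*s - 2).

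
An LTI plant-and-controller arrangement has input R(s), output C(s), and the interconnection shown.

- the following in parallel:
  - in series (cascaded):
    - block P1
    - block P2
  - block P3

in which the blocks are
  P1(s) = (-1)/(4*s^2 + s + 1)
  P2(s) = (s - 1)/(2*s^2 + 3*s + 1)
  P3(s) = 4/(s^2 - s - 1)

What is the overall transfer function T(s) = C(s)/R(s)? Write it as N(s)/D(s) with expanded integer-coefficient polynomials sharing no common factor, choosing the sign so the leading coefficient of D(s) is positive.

Step 1. multiply P1, P2 (series); result (1 - s)/(8*s^4 + 14*s^3 + 9*s^2 + 4*s + 1)
Step 2. reduce the parallel group (P1*P2), P3, which is the overall transfer function T(s) = C(s)/R(s) in lowest terms

Final answer: (32*s^4 + 55*s^3 + 38*s^2 + 16*s + 3)/(8*s^6 + 6*s^5 - 13*s^4 - 19*s^3 - 12*s^2 - 5*s - 1)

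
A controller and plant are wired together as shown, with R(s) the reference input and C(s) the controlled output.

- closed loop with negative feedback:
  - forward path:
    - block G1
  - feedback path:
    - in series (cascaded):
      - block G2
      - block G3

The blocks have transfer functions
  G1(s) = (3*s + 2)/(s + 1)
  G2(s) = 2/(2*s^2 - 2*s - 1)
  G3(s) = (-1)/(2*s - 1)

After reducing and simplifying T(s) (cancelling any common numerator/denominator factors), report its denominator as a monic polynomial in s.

The answer is s^4 - s^3/2 - 3*s^2/2 - 5*s/4 - 3/4.

Reasoning:
Step 1. combine G2, G3 in series -> (-2)/(4*s^3 - 6*s^2 + 1)
Step 2. close the feedback loop around G1, (G2*G3) -> (12*s^4 - 10*s^3 - 12*s^2 + 3*s + 2)/(4*s^4 - 2*s^3 - 6*s^2 - 5*s - 3)
No further cancellation is possible in the step-2 result, so that is T(s). Its denominator becomes monic after dividing by the leading coefficient 4.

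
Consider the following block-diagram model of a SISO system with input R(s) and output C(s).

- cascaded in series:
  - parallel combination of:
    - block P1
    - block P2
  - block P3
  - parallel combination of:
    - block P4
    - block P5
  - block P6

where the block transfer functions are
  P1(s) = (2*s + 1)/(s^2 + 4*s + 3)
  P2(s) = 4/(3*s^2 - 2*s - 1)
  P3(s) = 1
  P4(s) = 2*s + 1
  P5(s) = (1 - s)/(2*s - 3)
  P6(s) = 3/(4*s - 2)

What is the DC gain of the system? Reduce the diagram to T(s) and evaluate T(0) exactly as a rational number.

Answer: 11/3

Working:
[1] reduce the parallel group P1, P2; result (6*s^3 + 3*s^2 + 12*s + 11)/(3*s^4 + 10*s^3 - 10*s - 3)
[2] combine P4, P5 in parallel; result (4*s^2 - 5*s - 2)/(2*s - 3)
[3] combine (P1+P2), P3, (P4+P5), P6 in series; result (72*s^5 - 54*s^4 + 63*s^3 - 66*s^2 - 237*s - 66)/(24*s^6 + 32*s^5 - 142*s^4 - 20*s^3 + 136*s^2 - 12*s - 18)
That last expression is T(s); at s = 0 only the constant terms survive, so T(0) = -66/(-18) = 11/3.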